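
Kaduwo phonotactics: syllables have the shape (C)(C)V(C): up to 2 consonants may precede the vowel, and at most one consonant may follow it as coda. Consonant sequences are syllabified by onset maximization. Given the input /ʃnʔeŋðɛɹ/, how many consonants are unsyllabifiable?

The consonants /ʃ/ cannot be parsed into a legal (C)(C)V(C) syllable (at most one coda consonant is licensed; onsets may contain at most 2 consonants).

1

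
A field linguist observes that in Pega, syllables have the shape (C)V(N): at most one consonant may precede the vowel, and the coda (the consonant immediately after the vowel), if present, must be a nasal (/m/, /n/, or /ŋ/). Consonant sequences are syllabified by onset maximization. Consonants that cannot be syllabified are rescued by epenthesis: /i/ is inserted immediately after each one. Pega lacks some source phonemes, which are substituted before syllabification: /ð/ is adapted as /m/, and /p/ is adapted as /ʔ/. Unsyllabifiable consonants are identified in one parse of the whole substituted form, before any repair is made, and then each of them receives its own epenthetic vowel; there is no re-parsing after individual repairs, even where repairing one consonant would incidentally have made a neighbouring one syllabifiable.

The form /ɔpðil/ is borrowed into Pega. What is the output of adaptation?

Substitution: /p/ → /ʔ/, /ð/ → /m/, giving /ɔʔmil/.
Syllabifying with onset maximization leaves /ʔ/, /l/ stranded (only a nasal (/m/, /n/, or /ŋ/) is licensed in coda position; onsets are limited to one consonant).
Each unlicensed consonant becomes the onset of a new syllable: /ʔ/ → /ʔi/, /l/ → /li/.

ɔʔimili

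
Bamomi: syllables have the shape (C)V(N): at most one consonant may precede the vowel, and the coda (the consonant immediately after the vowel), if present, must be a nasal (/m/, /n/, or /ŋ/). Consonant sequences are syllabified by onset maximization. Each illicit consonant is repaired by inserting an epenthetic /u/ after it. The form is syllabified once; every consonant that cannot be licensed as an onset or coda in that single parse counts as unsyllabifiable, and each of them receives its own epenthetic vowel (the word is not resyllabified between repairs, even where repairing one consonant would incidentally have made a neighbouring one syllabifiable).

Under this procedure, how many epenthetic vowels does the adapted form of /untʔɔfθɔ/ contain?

The unsyllabifiable consonants are /t/, /f/; each receives one epenthetic vowel.

2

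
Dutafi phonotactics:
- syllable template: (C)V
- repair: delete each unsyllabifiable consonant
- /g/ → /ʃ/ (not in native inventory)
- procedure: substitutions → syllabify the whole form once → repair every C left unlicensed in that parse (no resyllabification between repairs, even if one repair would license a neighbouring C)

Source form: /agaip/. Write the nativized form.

aʃai

Substitution: /g/ → /ʃ/, giving /aʃaip/.
Under (C)V, the unsyllabifiable consonants are /p/ (no codas are permitted; onsets are limited to one consonant).
Deleting the stranded consonants removes /p/.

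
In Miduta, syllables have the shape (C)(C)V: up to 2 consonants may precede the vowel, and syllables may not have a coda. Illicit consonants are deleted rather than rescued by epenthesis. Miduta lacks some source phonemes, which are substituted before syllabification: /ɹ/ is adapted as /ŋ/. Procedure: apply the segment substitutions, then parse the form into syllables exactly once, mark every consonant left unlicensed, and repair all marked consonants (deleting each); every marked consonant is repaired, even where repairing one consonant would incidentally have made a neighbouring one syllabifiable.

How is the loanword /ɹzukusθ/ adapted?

Substitution: /ɹ/ → /ŋ/, giving /ŋzukusθ/.
The consonants /s/, /θ/ cannot be parsed into a legal (C)(C)V syllable (no codas are permitted; onsets may contain at most 2 consonants).
Each unlicensed consonant is deleted: /s/, /θ/.

ŋzuku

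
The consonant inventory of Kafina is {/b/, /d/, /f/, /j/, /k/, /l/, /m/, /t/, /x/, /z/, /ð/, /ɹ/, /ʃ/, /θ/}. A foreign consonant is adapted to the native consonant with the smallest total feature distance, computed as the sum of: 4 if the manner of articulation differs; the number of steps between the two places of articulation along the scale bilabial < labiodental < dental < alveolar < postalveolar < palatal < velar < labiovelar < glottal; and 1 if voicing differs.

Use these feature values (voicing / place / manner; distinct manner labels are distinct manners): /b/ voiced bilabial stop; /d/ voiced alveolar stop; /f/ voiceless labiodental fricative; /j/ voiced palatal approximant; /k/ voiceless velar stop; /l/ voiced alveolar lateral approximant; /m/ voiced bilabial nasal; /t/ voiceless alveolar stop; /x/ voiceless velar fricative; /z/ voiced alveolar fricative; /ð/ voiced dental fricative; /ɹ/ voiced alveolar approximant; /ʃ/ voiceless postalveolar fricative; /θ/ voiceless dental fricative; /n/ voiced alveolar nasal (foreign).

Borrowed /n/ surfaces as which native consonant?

/m/ is closest: same manner (nasal), place distance 3 (alveolar→bilabial), same voicing; total 3. Next closest is /d/ at distance 4.

m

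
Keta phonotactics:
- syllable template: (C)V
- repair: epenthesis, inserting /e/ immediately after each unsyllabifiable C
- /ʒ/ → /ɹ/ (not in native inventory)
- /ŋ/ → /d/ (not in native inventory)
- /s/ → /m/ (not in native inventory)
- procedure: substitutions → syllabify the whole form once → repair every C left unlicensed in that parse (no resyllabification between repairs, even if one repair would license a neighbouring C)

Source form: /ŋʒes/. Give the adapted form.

Substitution: /ŋ/ → /d/, /ʒ/ → /ɹ/, /s/ → /m/, giving /dɹem/.
Syllabifying with onset maximization leaves /d/, /m/ stranded (no codas are permitted; onsets are limited to one consonant).
Epenthesis after each stranded consonant: /d/ → /de/, /m/ → /me/.

deɹeme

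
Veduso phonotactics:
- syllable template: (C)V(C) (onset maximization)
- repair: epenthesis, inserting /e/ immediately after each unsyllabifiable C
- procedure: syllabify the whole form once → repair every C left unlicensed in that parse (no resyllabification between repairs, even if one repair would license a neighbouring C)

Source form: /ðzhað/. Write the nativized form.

ðezehað

Under (C)V(C), the unsyllabifiable consonants are /ð/, /z/ (at most one coda consonant is licensed; onsets are limited to one consonant).
Each unlicensed consonant becomes the onset of a new syllable: /ð/ → /ðe/, /z/ → /ze/.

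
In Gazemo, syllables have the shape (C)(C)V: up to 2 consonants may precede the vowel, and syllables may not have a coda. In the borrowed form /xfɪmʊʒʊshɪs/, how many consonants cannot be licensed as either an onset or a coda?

The consonants /s/ cannot be parsed into a legal (C)(C)V syllable (no codas are permitted; onsets may contain at most 2 consonants).

1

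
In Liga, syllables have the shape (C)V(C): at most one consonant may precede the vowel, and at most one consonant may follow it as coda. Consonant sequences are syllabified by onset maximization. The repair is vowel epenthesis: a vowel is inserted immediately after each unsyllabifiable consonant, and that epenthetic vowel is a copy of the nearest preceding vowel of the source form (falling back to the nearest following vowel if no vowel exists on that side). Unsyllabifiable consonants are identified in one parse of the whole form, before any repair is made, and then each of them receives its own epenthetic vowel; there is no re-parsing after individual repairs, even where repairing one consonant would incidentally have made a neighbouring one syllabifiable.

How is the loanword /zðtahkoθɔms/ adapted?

zaðatahkoθɔmsɔ

Syllabifying with onset maximization leaves /z/, /ð/, /s/ stranded (at most one coda consonant is licensed; onsets are limited to one consonant).
Epenthesis after each stranded consonant: /z/ → /za/, /ð/ → /ða/, /s/ → /sɔ/.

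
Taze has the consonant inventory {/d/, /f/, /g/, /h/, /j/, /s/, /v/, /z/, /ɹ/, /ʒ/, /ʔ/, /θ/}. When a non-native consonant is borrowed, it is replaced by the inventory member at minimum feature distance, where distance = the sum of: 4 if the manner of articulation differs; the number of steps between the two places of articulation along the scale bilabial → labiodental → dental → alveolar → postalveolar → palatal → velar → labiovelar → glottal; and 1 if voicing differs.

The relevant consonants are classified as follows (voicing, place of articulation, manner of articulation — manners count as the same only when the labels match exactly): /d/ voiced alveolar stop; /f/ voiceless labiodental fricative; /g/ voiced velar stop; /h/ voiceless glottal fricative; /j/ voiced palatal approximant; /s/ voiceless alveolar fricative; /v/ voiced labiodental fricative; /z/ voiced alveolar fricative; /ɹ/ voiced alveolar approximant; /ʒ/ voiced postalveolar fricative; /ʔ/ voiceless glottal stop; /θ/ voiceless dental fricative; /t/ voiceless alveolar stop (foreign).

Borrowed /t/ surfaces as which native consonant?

d

/d/ is closest: same manner (stop), place distance 0 (alveolar→alveolar), voicing differs (+1); total 1. Next closest is /g/ at distance 4.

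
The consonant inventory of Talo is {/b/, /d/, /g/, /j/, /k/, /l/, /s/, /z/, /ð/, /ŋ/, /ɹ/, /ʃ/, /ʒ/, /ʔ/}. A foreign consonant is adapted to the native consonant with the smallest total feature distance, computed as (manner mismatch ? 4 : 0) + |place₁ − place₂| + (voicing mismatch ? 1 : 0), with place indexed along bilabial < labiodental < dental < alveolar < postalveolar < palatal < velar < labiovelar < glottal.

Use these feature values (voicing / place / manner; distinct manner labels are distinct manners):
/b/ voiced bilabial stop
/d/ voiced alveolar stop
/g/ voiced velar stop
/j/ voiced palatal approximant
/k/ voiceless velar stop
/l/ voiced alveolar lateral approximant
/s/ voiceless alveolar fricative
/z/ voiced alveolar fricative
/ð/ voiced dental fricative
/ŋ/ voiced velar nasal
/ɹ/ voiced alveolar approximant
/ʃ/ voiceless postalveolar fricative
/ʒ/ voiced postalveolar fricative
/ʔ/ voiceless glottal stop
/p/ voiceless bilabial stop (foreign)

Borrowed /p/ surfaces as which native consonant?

b

/b/ is closest: same manner (stop), place distance 0 (bilabial→bilabial), voicing differs (+1); total 1. Next closest is /d/ at distance 4.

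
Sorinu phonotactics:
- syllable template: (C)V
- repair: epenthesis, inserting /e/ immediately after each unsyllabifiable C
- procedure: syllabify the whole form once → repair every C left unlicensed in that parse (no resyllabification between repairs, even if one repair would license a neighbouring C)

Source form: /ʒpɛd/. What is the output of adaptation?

Under (C)V, the unsyllabifiable consonants are /ʒ/, /d/ (no codas are permitted; onsets are limited to one consonant).
Inserting the epenthetic vowel yields /ʒ/ → /ʒe/, /d/ → /de/.

ʒepɛde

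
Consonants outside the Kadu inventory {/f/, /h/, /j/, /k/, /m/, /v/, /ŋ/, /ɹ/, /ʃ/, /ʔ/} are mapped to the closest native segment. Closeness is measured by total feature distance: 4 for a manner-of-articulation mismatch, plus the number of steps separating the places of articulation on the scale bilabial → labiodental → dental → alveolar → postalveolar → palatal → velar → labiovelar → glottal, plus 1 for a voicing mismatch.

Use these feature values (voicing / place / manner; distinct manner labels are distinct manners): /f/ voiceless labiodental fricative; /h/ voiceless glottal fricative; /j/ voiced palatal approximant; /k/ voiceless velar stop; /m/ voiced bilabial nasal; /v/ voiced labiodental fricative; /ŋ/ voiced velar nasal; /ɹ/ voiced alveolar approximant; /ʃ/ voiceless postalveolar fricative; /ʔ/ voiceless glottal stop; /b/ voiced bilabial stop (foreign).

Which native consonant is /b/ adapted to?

/m/ is closest: manner differs (stop→nasal, +4), place distance 0 (bilabial→bilabial), same voicing; total 4. Next closest is /v/ at distance 5.

m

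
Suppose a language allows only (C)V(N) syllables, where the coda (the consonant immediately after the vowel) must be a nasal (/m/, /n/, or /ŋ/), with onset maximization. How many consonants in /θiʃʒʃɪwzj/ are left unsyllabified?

Under (C)V(N), the unsyllabifiable consonants are /ʃ/, /ʒ/, /w/, /z/, /j/ (only a nasal (/m/, /n/, or /ŋ/) is licensed in coda position; onsets are limited to one consonant).

5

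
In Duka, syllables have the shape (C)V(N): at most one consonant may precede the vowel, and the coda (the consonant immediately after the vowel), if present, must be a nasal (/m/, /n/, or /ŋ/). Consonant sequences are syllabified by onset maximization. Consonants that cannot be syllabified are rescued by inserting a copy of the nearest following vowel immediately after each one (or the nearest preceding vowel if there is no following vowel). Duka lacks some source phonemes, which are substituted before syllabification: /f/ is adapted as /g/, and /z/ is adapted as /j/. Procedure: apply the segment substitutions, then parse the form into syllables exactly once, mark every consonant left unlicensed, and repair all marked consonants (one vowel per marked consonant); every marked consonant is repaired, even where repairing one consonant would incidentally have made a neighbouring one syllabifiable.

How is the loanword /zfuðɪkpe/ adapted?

juguðɪkepe

Substitution: /z/ → /j/, /f/ → /g/, giving /jguðɪkpe/.
Syllabifying with onset maximization leaves /j/, /k/ stranded (only a nasal (/m/, /n/, or /ŋ/) is licensed in coda position; onsets are limited to one consonant).
Each unlicensed consonant becomes the onset of a new syllable: /j/ → /ju/, /k/ → /ke/.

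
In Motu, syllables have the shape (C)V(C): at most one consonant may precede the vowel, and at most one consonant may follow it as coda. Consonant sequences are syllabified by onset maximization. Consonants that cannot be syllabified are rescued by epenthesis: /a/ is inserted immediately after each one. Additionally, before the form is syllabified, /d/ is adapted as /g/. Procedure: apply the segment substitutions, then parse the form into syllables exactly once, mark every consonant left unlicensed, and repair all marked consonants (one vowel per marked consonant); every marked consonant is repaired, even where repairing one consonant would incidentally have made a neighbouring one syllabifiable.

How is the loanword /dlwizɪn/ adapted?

Substitution: /d/ → /g/, giving /glwizɪn/.
Syllabifying with onset maximization leaves /g/, /l/ stranded (at most one coda consonant is licensed; onsets are limited to one consonant).
Inserting the epenthetic vowel yields /g/ → /ga/, /l/ → /la/.

galawizɪn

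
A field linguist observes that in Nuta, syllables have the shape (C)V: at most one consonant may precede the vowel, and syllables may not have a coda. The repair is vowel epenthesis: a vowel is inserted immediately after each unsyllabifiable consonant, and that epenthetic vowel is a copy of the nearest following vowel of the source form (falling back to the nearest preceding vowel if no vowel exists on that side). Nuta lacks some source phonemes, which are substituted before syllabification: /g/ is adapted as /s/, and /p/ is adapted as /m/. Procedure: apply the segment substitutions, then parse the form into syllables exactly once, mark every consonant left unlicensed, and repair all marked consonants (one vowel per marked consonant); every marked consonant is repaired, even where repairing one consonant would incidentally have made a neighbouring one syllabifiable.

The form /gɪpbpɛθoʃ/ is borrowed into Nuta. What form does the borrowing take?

Substitution: /g/ → /s/, /p/ → /m/, giving /sɪmbmɛθoʃ/.
Under (C)V, the unsyllabifiable consonants are /m/, /b/, /ʃ/ (no codas are permitted; onsets are limited to one consonant).
Each unlicensed consonant becomes the onset of a new syllable: /m/ → /mɛ/, /b/ → /bɛ/, /ʃ/ → /ʃo/.

sɪmɛbɛmɛθoʃo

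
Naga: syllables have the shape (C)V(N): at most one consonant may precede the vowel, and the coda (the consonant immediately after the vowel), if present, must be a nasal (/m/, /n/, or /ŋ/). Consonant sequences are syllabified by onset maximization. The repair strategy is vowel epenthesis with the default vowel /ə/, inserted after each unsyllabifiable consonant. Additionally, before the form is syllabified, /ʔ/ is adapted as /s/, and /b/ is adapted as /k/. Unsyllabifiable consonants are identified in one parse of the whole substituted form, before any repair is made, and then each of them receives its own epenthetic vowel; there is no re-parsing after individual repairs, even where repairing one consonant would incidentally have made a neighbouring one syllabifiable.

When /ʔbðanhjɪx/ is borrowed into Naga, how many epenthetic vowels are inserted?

4

After substitution the input is /skðanhjɪx/.
The unsyllabifiable consonants are /s/, /k/, /h/, /x/; each receives one epenthetic vowel.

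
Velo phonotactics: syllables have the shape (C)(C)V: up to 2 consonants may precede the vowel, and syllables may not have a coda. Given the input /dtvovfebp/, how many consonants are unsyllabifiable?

3

Syllabifying with onset maximization leaves /d/, /b/, /p/ stranded (no codas are permitted; onsets may contain at most 2 consonants).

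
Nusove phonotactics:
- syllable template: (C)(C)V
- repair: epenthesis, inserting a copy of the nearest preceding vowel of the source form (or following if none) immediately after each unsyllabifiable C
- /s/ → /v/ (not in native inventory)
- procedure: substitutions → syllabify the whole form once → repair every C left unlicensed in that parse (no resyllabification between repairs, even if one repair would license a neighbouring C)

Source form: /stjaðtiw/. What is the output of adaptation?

vatjaðtiwi

Substitution: /s/ → /v/, giving /vtjaðtiw/.
The consonants /v/, /w/ cannot be parsed into a legal (C)(C)V syllable (no codas are permitted; onsets may contain at most 2 consonants).
Each unlicensed consonant becomes the onset of a new syllable: /v/ → /va/, /w/ → /wi/.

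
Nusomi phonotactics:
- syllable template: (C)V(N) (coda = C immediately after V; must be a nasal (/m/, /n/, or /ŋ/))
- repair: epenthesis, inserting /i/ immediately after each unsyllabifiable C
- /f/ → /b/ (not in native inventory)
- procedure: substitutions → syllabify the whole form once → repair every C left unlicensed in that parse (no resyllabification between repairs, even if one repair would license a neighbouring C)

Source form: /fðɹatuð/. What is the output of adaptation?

Substitution: /f/ → /b/, giving /bðɹatuð/.
Under (C)V(N), the unsyllabifiable consonants are /b/, /ð/, /ð/ (only a nasal (/m/, /n/, or /ŋ/) is licensed in coda position; onsets are limited to one consonant).
Inserting the epenthetic vowel yields /b/ → /bi/, /ð/ → /ði/, /ð/ → /ði/.

biðiɹatuði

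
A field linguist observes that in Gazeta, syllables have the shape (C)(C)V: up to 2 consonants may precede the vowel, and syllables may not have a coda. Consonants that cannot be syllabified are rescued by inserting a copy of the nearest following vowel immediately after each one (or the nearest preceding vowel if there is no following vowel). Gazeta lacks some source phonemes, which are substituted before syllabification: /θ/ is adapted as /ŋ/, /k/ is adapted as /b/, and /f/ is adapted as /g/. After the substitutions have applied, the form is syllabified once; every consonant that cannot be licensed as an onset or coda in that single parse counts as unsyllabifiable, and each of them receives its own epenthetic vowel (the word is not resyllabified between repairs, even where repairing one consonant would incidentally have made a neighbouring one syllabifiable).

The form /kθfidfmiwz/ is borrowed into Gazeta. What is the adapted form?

biŋgidigmiwizi

Substitution: /k/ → /b/, /θ/ → /ŋ/, /f/ → /g/, giving /bŋgidgmiwz/.
Syllabifying with onset maximization leaves /b/, /d/, /w/, /z/ stranded (no codas are permitted; onsets may contain at most 2 consonants).
Inserting the epenthetic vowel yields /b/ → /bi/, /d/ → /di/, /w/ → /wi/, /z/ → /zi/.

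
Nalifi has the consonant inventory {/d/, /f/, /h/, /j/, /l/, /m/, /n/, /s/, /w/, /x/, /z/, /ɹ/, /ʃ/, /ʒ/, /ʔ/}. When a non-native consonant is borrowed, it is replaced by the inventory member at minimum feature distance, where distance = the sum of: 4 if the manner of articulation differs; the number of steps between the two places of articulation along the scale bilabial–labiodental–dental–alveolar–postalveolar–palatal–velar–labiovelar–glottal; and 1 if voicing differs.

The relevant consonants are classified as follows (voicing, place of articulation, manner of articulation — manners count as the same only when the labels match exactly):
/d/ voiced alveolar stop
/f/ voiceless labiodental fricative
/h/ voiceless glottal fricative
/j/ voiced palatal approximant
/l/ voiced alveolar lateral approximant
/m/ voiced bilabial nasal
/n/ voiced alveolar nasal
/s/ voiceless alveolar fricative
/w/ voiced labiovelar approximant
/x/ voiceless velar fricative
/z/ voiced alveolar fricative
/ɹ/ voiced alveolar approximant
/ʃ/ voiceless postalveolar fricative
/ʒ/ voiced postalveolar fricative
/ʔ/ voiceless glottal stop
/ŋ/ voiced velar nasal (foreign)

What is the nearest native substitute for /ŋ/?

n

/n/ is closest: same manner (nasal), place distance 3 (velar→alveolar), same voicing; total 3. Next closest is /j/ at distance 5.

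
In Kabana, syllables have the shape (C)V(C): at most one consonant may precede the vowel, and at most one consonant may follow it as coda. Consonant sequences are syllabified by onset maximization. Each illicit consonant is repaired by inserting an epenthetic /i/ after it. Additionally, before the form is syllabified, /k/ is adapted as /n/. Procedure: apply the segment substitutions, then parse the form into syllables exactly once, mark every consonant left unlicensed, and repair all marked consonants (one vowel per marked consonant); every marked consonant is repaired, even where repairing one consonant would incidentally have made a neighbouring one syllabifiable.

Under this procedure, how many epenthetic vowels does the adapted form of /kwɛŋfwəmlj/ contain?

4

After substitution the input is /nwɛŋfwəmlj/.
The unsyllabifiable consonants are /n/, /f/, /l/, /j/; each receives one epenthetic vowel.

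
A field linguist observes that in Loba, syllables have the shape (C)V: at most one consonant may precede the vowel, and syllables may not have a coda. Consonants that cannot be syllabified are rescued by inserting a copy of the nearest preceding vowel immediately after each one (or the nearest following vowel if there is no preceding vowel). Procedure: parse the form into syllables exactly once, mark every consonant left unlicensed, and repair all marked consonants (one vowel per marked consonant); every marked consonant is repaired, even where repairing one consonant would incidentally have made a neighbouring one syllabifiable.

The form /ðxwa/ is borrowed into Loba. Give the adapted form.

ðaxawa

The consonants /ð/, /x/ cannot be parsed into a legal (C)V syllable (no codas are permitted; onsets are limited to one consonant).
Inserting the epenthetic vowel yields /ð/ → /ða/, /x/ → /xa/.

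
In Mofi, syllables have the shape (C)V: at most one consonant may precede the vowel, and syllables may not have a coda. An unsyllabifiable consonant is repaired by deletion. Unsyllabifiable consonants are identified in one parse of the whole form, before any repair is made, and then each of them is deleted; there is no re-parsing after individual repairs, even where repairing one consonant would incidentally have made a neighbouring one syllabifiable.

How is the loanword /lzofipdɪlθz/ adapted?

zofidɪ

Syllabifying with onset maximization leaves /l/, /p/, /l/, /θ/, /z/ stranded (no codas are permitted; onsets are limited to one consonant).
Deletion applies to /l/, /p/, /l/, /θ/, /z/.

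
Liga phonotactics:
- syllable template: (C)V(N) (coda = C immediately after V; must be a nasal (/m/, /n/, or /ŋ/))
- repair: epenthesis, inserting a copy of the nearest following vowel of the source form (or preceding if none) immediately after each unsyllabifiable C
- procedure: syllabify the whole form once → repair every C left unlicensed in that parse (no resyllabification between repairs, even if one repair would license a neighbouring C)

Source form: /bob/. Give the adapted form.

bobo

Syllabifying with onset maximization leaves /b/ stranded (only a nasal (/m/, /n/, or /ŋ/) is licensed in coda position; onsets are limited to one consonant).
Epenthesis after each stranded consonant: /b/ → /bo/.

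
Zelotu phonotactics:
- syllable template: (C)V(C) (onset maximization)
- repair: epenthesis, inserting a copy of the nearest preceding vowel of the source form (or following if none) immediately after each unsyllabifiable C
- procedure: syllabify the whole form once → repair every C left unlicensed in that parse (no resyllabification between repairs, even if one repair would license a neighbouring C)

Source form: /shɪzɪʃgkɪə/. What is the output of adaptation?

sɪhɪzɪʃgɪkɪə

The consonants /s/, /g/ cannot be parsed into a legal (C)V(C) syllable (at most one coda consonant is licensed; onsets are limited to one consonant).
Inserting the epenthetic vowel yields /s/ → /sɪ/, /g/ → /gɪ/.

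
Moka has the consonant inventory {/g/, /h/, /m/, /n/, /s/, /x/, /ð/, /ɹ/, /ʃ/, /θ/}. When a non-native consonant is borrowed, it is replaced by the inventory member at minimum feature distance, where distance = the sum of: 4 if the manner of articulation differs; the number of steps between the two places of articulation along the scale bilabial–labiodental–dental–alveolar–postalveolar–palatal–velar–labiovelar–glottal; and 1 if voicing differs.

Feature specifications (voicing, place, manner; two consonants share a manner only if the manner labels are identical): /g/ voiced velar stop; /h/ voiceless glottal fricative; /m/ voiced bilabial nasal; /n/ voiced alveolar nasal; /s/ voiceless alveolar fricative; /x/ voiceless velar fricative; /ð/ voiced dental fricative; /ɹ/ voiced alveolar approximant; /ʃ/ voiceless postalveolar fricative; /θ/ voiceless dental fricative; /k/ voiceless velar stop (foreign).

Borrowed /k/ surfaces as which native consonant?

g

/g/ is closest: same manner (stop), place distance 0 (velar→velar), voicing differs (+1); total 1. Next closest is /x/ at distance 4.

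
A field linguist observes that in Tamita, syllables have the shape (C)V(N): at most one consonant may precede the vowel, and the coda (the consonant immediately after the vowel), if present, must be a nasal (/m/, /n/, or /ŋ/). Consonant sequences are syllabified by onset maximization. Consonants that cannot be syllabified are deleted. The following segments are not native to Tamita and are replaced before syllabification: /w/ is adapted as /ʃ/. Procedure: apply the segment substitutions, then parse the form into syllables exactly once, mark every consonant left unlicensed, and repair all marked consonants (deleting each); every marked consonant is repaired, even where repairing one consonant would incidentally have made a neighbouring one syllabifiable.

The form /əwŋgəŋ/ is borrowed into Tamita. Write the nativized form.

Substitution: /w/ → /ʃ/, giving /əʃŋgəŋ/.
Syllabifying with onset maximization leaves /ʃ/, /ŋ/ stranded (only a nasal (/m/, /n/, or /ŋ/) is licensed in coda position; onsets are limited to one consonant).
Deletion applies to /ʃ/, /ŋ/.

əgəŋ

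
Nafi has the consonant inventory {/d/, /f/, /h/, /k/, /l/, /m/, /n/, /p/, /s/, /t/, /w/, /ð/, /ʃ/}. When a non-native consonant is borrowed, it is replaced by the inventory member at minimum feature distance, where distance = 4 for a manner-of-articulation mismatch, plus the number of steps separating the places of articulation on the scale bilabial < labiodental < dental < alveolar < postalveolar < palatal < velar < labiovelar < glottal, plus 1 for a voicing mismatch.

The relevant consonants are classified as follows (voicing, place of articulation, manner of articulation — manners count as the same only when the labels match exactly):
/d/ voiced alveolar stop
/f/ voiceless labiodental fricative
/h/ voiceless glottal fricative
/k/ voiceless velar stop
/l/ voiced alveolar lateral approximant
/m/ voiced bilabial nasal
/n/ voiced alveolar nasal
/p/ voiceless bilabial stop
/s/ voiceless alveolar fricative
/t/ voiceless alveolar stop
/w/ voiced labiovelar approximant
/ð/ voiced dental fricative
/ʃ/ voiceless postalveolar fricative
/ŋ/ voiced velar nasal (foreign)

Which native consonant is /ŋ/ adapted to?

n

/n/ is closest: same manner (nasal), place distance 3 (velar→alveolar), same voicing; total 3. Next closest is /k/ at distance 5.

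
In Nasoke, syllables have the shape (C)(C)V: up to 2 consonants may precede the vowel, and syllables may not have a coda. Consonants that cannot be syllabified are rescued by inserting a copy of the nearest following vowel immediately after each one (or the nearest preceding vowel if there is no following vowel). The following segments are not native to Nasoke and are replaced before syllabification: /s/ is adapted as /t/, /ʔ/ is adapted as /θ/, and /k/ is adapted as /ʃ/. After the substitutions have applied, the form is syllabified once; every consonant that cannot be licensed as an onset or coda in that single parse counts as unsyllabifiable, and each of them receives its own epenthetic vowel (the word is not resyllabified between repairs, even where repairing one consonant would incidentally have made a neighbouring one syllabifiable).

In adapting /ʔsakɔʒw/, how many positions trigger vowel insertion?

After substitution the input is /θtaʃɔʒw/.
The unsyllabifiable consonants are /ʒ/, /w/; each receives one epenthetic vowel.

2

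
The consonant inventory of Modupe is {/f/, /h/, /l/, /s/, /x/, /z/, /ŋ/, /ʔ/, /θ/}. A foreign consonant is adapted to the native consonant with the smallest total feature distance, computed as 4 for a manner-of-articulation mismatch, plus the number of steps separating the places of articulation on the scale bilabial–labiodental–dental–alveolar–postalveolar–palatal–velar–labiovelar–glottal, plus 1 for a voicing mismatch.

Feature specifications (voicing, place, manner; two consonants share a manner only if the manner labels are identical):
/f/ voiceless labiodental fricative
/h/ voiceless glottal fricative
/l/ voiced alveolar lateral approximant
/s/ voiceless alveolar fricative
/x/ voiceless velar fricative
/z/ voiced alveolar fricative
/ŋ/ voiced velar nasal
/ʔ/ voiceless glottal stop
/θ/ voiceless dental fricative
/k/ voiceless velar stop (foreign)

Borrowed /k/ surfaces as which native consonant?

ʔ

/ʔ/ is closest: same manner (stop), place distance 2 (velar→glottal), same voicing; total 2. Next closest is /x/ at distance 4.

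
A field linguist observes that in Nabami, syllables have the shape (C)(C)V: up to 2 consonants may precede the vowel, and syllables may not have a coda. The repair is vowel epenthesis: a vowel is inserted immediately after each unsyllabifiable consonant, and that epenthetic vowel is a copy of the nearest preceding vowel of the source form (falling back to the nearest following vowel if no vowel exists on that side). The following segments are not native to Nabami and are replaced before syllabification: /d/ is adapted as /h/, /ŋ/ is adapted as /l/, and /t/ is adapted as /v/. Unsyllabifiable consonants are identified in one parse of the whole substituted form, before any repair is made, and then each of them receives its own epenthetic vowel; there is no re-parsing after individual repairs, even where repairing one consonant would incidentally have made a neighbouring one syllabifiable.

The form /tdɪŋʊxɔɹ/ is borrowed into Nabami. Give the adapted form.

Substitution: /t/ → /v/, /d/ → /h/, /ŋ/ → /l/, giving /vhɪlʊxɔɹ/.
Syllabifying with onset maximization leaves /ɹ/ stranded (no codas are permitted; onsets may contain at most 2 consonants).
Epenthesis after each stranded consonant: /ɹ/ → /ɹɔ/.

vhɪlʊxɔɹɔ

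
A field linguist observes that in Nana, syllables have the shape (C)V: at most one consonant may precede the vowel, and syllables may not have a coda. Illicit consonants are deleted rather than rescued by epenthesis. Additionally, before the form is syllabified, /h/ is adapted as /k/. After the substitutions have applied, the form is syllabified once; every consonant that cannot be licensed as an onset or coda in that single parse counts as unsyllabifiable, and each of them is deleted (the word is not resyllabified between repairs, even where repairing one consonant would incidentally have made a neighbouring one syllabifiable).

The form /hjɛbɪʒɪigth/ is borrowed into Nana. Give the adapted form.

Substitution: /h/ → /k/, giving /kjɛbɪʒɪigtk/.
The consonants /k/, /g/, /t/, /k/ cannot be parsed into a legal (C)V syllable (no codas are permitted; onsets are limited to one consonant).
Deletion applies to /k/, /g/, /t/, /k/.

jɛbɪʒɪi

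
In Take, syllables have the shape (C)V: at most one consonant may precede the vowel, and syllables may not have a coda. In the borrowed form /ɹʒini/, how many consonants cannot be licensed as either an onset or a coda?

1

The consonants /ɹ/ cannot be parsed into a legal (C)V syllable (no codas are permitted; onsets are limited to one consonant).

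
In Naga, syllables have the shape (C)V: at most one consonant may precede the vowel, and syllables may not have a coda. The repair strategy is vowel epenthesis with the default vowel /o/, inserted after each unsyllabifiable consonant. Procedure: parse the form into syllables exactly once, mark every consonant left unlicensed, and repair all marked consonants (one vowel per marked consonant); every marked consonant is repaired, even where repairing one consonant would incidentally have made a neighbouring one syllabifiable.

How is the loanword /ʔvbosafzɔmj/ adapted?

ʔovobosafozɔmojo

Syllabifying with onset maximization leaves /ʔ/, /v/, /f/, /m/, /j/ stranded (no codas are permitted; onsets are limited to one consonant).
Each unlicensed consonant becomes the onset of a new syllable: /ʔ/ → /ʔo/, /v/ → /vo/, /f/ → /fo/, /m/ → /mo/, /j/ → /jo/.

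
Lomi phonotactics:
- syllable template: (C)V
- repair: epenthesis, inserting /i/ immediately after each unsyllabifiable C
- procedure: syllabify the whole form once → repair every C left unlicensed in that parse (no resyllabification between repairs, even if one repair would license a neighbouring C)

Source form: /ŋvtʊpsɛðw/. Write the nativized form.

Under (C)V, the unsyllabifiable consonants are /ŋ/, /v/, /p/, /ð/, /w/ (no codas are permitted; onsets are limited to one consonant).
Epenthesis after each stranded consonant: /ŋ/ → /ŋi/, /v/ → /vi/, /p/ → /pi/, /ð/ → /ði/, /w/ → /wi/.

ŋivitʊpisɛðiwi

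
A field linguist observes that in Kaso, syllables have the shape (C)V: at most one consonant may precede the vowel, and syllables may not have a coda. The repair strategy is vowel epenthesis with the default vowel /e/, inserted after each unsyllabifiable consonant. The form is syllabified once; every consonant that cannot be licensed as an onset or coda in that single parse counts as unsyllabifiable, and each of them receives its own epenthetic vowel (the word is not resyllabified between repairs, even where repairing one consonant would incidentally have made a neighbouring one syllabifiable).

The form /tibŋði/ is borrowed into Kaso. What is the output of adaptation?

tibeŋeði

Under (C)V, the unsyllabifiable consonants are /b/, /ŋ/ (no codas are permitted; onsets are limited to one consonant).
Inserting the epenthetic vowel yields /b/ → /be/, /ŋ/ → /ŋe/.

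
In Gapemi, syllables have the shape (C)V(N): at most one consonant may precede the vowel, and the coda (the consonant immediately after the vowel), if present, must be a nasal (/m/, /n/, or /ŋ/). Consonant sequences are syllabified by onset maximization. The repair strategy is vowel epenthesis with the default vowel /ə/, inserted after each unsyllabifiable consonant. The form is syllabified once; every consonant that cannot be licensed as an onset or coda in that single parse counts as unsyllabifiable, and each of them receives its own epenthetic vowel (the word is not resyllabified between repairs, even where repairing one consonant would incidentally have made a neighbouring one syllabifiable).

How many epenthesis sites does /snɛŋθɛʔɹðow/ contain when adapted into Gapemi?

The unsyllabifiable consonants are /s/, /ʔ/, /ɹ/, /w/; each receives one epenthetic vowel.

4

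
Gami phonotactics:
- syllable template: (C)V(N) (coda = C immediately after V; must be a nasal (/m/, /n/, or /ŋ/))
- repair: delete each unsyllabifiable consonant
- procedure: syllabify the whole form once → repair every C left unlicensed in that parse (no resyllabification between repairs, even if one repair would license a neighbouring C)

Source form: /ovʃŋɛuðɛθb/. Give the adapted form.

Under (C)V(N), the unsyllabifiable consonants are /v/, /ʃ/, /θ/, /b/ (only a nasal (/m/, /n/, or /ŋ/) is licensed in coda position; onsets are limited to one consonant).
Deleting the stranded consonants removes /v/, /ʃ/, /θ/, /b/.

oŋɛuðɛ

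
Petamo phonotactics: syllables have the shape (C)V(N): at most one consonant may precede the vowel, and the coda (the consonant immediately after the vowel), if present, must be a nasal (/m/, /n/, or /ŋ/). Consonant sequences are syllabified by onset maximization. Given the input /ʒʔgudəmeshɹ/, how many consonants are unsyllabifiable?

5

Under (C)V(N), the unsyllabifiable consonants are /ʒ/, /ʔ/, /s/, /h/, /ɹ/ (only a nasal (/m/, /n/, or /ŋ/) is licensed in coda position; onsets are limited to one consonant).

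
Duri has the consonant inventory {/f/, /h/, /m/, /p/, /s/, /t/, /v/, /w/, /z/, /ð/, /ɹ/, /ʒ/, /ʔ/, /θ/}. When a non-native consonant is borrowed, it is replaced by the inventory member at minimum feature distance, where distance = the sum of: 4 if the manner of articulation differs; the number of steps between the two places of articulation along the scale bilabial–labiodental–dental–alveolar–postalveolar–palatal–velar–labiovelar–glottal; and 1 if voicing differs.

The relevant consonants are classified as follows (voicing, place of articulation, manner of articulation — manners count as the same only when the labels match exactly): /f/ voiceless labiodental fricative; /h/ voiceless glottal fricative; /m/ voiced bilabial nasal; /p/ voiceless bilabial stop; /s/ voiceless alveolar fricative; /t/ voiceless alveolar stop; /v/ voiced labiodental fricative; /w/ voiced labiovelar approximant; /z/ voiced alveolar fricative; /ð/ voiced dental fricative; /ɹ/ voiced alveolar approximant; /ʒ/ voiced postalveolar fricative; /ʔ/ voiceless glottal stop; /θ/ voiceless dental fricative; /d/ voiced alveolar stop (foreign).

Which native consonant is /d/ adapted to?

/t/ is closest: same manner (stop), place distance 0 (alveolar→alveolar), voicing differs (+1); total 1. Next closest is /p/ at distance 4.

t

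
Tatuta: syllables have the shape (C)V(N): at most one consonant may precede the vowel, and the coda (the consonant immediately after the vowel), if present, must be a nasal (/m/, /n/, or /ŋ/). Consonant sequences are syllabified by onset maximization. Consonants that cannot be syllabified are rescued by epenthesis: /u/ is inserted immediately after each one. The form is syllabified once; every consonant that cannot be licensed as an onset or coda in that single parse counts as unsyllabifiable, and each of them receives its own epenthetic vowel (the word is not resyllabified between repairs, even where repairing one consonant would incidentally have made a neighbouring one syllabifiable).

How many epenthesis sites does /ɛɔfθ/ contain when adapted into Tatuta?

2

The unsyllabifiable consonants are /f/, /θ/; each receives one epenthetic vowel.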